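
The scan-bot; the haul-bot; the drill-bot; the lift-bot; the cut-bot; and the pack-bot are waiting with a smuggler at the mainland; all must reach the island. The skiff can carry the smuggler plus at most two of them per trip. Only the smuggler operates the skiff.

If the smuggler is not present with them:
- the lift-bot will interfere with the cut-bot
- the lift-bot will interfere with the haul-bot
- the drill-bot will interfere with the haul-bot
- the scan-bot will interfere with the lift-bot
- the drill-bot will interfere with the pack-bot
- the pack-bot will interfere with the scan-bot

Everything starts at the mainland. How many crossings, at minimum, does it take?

impossible

Whatever the first load, the items left behind include a forbidden pair without the smuggler. No opening move is safe, so no plan exists.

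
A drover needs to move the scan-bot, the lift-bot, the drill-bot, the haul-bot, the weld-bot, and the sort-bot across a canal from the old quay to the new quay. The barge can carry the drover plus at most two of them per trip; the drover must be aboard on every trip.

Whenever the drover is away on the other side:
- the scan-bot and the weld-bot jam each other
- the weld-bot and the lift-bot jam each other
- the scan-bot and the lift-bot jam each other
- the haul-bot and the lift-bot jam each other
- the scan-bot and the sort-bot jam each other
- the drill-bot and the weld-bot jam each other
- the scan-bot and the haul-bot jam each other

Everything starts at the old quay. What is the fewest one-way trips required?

impossible

Whatever the first load, the items left behind include a forbidden pair without the drover. No opening move is safe, so no plan exists.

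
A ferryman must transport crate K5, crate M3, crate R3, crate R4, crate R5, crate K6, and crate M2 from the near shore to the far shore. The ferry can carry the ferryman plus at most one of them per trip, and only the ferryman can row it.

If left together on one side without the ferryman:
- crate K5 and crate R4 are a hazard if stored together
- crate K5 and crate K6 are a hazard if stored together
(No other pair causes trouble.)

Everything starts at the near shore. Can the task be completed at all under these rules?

Yes

1. Ferryman goes to the far shore with crate K5.
2. Ferryman goes back to the near shore alone.
3. Ferryman goes to the far shore with crate M3.
4. Ferryman goes back to the near shore alone.
5. Ferryman goes to the far shore with crate R3.
6. Ferryman goes back to the near shore alone.
7. Ferryman goes to the far shore with crate R4.
8. Ferryman goes back to the near shore with crate K5.
9. Ferryman goes to the far shore with crate K6.
10. Ferryman goes back to the near shore alone.
11. Ferryman goes to the far shore with crate R5.
12. Ferryman goes back to the near shore alone.
13. Ferryman goes to the far shore with crate M2.
14. Ferryman goes back to the near shore alone.
15. Ferryman goes to the far shore with crate K5.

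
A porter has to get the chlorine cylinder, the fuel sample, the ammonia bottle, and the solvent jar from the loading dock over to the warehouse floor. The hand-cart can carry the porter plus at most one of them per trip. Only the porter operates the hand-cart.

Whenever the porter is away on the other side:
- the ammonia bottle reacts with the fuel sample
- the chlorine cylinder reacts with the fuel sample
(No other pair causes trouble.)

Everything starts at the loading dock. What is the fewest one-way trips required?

9

Counting alone: the porter can take at most 1 across per trip to the warehouse floor, so moving all 4 needs at least 4 loaded trips out, with a return between consecutive ones — at least 7 crossings.
The safety rule pushes this higher. Following every safe sequence of crossings, the most of the 4 that can be at the warehouse floor as the hand-cart arrives there on crossing 7 is 3 — never all 4.
So no plan with fewer than 9 crossings exists, and this one achieves 9:
1. Porter goes to the warehouse floor with the fuel sample.  [the loading dock: the ammonia bottle, the chlorine cylinder, the solvent jar | the warehouse floor: the fuel sample]
2. Porter goes back to the loading dock alone.  [the loading dock: the ammonia bottle, the chlorine cylinder, the solvent jar | the warehouse floor: the fuel sample]
3. Porter goes to the warehouse floor with the chlorine cylinder.  [the loading dock: the ammonia bottle, the solvent jar | the warehouse floor: the chlorine cylinder, the fuel sample]
4. Porter goes back to the loading dock with the fuel sample.  [the loading dock: the ammonia bottle, the fuel sample, the solvent jar | the warehouse floor: the chlorine cylinder]
5. Porter goes to the warehouse floor with the ammonia bottle.  [the loading dock: the fuel sample, the solvent jar | the warehouse floor: the ammonia bottle, the chlorine cylinder]
6. Porter goes back to the loading dock alone.  [the loading dock: the fuel sample, the solvent jar | the warehouse floor: the ammonia bottle, the chlorine cylinder]
7. Porter goes to the warehouse floor with the solvent jar.  [the loading dock: the fuel sample | the warehouse floor: the ammonia bottle, the chlorine cylinder, the solvent jar]
8. Porter goes back to the loading dock alone.  [the loading dock: the fuel sample | the warehouse floor: the ammonia bottle, the chlorine cylinder, the solvent jar]
9. Porter goes to the warehouse floor with the fuel sample.  [the loading dock: — | the warehouse floor: the ammonia bottle, the chlorine cylinder, the fuel sample, the solvent jar]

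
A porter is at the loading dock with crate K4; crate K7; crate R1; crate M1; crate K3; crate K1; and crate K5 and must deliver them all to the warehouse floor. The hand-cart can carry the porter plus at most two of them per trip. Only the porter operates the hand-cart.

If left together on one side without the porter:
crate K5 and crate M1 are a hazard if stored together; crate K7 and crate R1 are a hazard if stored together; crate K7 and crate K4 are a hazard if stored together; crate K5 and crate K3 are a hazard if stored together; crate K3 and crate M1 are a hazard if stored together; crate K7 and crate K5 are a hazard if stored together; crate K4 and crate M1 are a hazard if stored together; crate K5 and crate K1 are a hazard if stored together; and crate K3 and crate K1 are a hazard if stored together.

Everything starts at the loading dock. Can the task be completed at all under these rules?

Whatever the first load, the items left behind include a forbidden pair without the porter. No opening move is safe, so no plan exists.

No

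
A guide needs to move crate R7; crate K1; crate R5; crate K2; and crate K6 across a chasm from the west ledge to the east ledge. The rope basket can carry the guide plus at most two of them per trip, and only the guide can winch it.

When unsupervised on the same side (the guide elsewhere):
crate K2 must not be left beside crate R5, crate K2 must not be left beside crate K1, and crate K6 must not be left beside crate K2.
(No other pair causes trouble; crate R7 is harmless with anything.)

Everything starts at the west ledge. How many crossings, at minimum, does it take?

5

Counting alone: the guide can take at most 2 across per trip to the east ledge, so moving all 5 needs at least 3 loaded trips out, with a return between consecutive ones — at least 5 crossings.
The plan below uses exactly 5 crossings, so it is optimal:
1. Guide goes to the east ledge with crate K2 and crate R7.
2. Guide goes back to the west ledge alone.
3. Guide goes to the east ledge with crate K1 and crate R5.
4. Guide goes back to the west ledge with crate K2.
5. Guide goes to the east ledge with crate K2 and crate K6.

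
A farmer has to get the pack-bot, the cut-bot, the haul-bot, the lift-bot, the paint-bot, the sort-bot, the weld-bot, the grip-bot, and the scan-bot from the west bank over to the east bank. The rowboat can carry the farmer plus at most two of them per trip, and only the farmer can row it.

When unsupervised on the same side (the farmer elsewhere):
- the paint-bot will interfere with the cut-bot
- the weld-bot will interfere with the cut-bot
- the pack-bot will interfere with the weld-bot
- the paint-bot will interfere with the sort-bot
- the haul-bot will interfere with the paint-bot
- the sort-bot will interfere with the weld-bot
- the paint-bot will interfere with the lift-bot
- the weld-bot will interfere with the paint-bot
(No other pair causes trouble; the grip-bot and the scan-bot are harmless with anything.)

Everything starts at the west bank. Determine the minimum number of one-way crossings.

15

Counting alone: the farmer can take at most 2 across per trip to the east bank, so moving all 9 needs at least 5 loaded trips out, with a return between consecutive ones — at least 9 crossings.
The safety rule pushes this higher. Following every safe sequence of crossings, the most of the 9 that can be at the east bank as the rowboat arrives there on crossings 9, 11, 13 is 6, 7, 8 respectively — never all 9.
So no plan with fewer than 15 crossings exists, and this one achieves 15:
1. Farmer goes to the east bank with the paint-bot and the weld-bot.  [the west bank: the cut-bot, the grip-bot, the haul-bot, the lift-bot, the pack-bot, the scan-bot, the sort-bot | the east bank: the paint-bot, the weld-bot]
2. Farmer goes back to the west bank with the paint-bot.  [the west bank: the cut-bot, the grip-bot, the haul-bot, the lift-bot, the pack-bot, the paint-bot, the scan-bot, the sort-bot | the east bank: the weld-bot]
3. Farmer goes to the east bank with the pack-bot and the paint-bot.  [the west bank: the cut-bot, the grip-bot, the haul-bot, the lift-bot, the scan-bot, the sort-bot | the east bank: the pack-bot, the paint-bot, the weld-bot]
4. Farmer goes back to the west bank with the weld-bot.  [the west bank: the cut-bot, the grip-bot, the haul-bot, the lift-bot, the scan-bot, the sort-bot, the weld-bot | the east bank: the pack-bot, the paint-bot]
5. Farmer goes to the east bank with the cut-bot and the sort-bot.  [the west bank: the grip-bot, the haul-bot, the lift-bot, the scan-bot, the weld-bot | the east bank: the cut-bot, the pack-bot, the paint-bot, the sort-bot]
6. Farmer goes back to the west bank with the paint-bot.  [the west bank: the grip-bot, the haul-bot, the lift-bot, the paint-bot, the scan-bot, the weld-bot | the east bank: the cut-bot, the pack-bot, the sort-bot]
7. Farmer goes to the east bank with the haul-bot and the paint-bot.  [the west bank: the grip-bot, the lift-bot, the scan-bot, the weld-bot | the east bank: the cut-bot, the haul-bot, the pack-bot, the paint-bot, the sort-bot]
8. Farmer goes back to the west bank with the paint-bot.  [the west bank: the grip-bot, the lift-bot, the paint-bot, the scan-bot, the weld-bot | the east bank: the cut-bot, the haul-bot, the pack-bot, the sort-bot]
9. Farmer goes to the east bank with the lift-bot and the paint-bot.  [the west bank: the grip-bot, the scan-bot, the weld-bot | the east bank: the cut-bot, the haul-bot, the lift-bot, the pack-bot, the paint-bot, the sort-bot]
10. Farmer goes back to the west bank with the paint-bot.  [the west bank: the grip-bot, the paint-bot, the scan-bot, the weld-bot | the east bank: the cut-bot, the haul-bot, the lift-bot, the pack-bot, the sort-bot]
11. Farmer goes to the east bank with the grip-bot and the paint-bot.  [the west bank: the scan-bot, the weld-bot | the east bank: the cut-bot, the grip-bot, the haul-bot, the lift-bot, the pack-bot, the paint-bot, the sort-bot]
12. Farmer goes back to the west bank with the paint-bot.  [the west bank: the paint-bot, the scan-bot, the weld-bot | the east bank: the cut-bot, the grip-bot, the haul-bot, the lift-bot, the pack-bot, the sort-bot]
13. Farmer goes to the east bank with the paint-bot and the scan-bot.  [the west bank: the weld-bot | the east bank: the cut-bot, the grip-bot, the haul-bot, the lift-bot, the pack-bot, the paint-bot, the scan-bot, the sort-bot]
14. Farmer goes back to the west bank with the paint-bot.  [the west bank: the paint-bot, the weld-bot | the east bank: the cut-bot, the grip-bot, the haul-bot, the lift-bot, the pack-bot, the scan-bot, the sort-bot]
15. Farmer goes to the east bank with the paint-bot and the weld-bot.  [the west bank: — | the east bank: the cut-bot, the grip-bot, the haul-bot, the lift-bot, the pack-bot, the paint-bot, the scan-bot, the sort-bot, the weld-bot]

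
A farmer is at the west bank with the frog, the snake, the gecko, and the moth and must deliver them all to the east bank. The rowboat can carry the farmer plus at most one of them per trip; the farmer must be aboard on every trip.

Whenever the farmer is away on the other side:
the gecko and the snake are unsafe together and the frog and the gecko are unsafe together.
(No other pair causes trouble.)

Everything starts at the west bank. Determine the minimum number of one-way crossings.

9

Counting alone: the farmer can take at most 1 across per trip to the east bank, so moving all 4 needs at least 4 loaded trips out, with a return between consecutive ones — at least 7 crossings.
The safety rule pushes this higher. Following every safe sequence of crossings, the most of the 4 that can be at the east bank as the rowboat arrives there on crossing 7 is 3 — never all 4.
So no plan with fewer than 9 crossings exists, and this one achieves 9:
1. Farmer goes to the east bank with the gecko.
2. Farmer goes back to the west bank alone.
3. Farmer goes to the east bank with the frog.
4. Farmer goes back to the west bank with the gecko.
5. Farmer goes to the east bank with the snake.
6. Farmer goes back to the west bank alone.
7. Farmer goes to the east bank with the moth.
8. Farmer goes back to the west bank alone.
9. Farmer goes to the east bank with the gecko.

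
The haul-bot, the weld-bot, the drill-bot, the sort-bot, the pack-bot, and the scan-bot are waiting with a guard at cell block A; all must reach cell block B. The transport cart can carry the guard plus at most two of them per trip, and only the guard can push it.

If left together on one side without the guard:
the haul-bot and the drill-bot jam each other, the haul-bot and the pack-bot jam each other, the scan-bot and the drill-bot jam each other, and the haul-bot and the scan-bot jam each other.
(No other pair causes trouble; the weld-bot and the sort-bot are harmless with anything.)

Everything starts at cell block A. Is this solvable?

1. Guard goes to cell block B with the drill-bot and the haul-bot.  [cell block A: the pack-bot, the scan-bot, the sort-bot, the weld-bot | cell block B: the drill-bot, the haul-bot]
2. Guard goes back to cell block A with the haul-bot.  [cell block A: the haul-bot, the pack-bot, the scan-bot, the sort-bot, the weld-bot | cell block B: the drill-bot]
3. Guard goes to cell block B with the haul-bot and the weld-bot.  [cell block A: the pack-bot, the scan-bot, the sort-bot | cell block B: the drill-bot, the haul-bot, the weld-bot]
4. Guard goes back to cell block A with the haul-bot.  [cell block A: the haul-bot, the pack-bot, the scan-bot, the sort-bot | cell block B: the drill-bot, the weld-bot]
5. Guard goes to cell block B with the haul-bot and the sort-bot.  [cell block A: the pack-bot, the scan-bot | cell block B: the drill-bot, the haul-bot, the sort-bot, the weld-bot]
6. Guard goes back to cell block A with the haul-bot.  [cell block A: the haul-bot, the pack-bot, the scan-bot | cell block B: the drill-bot, the sort-bot, the weld-bot]
7. Guard goes to cell block B with the haul-bot and the pack-bot.  [cell block A: the scan-bot | cell block B: the drill-bot, the haul-bot, the pack-bot, the sort-bot, the weld-bot]
8. Guard goes back to cell block A with the haul-bot.  [cell block A: the haul-bot, the scan-bot | cell block B: the drill-bot, the pack-bot, the sort-bot, the weld-bot]
9. Guard goes to cell block B with the haul-bot and the scan-bot.  [cell block A: — | cell block B: the drill-bot, the haul-bot, the pack-bot, the scan-bot, the sort-bot, the weld-bot]

Yes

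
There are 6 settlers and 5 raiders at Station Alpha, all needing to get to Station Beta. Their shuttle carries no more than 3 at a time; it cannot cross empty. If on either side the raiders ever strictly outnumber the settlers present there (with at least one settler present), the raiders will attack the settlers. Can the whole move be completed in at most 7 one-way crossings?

Counting alone: each trip to Station Beta takes at most 3 across and each return brings at least 1 back, so after t trips out (and t−1 returns) at most 3t − (t−1) of the 11 are across; that first reaches 11 at t = 5, so at least 9 crossings are needed.
Since 7 < 9, 7 crossings cannot be enough. (The shortest complete plan in fact takes 9:)
1. 3 raiders → Station Beta.  (Station Alpha: 6S 2R; Station Beta: 0S 3R)
2. 1 raider ← Station Alpha.  (Station Alpha: 6S 3R; Station Beta: 0S 2R)
3. 3 settlers → Station Beta.  (Station Alpha: 3S 3R; Station Beta: 3S 2R)
4. 1 settler ← Station Alpha.  (Station Alpha: 4S 3R; Station Beta: 2S 2R)
5. 2 settlers and 1 raider → Station Beta.  (Station Alpha: 2S 2R; Station Beta: 4S 3R)
6. 1 settler ← Station Alpha.  (Station Alpha: 3S 2R; Station Beta: 3S 3R)
7. 2 settlers and 1 raider → Station Beta.  (Station Alpha: 1S 1R; Station Beta: 5S 4R)
8. 1 settler ← Station Alpha.  (Station Alpha: 2S 1R; Station Beta: 4S 4R)
9. 2 settlers and 1 raider → Station Beta.  (Station Alpha: 0S 0R; Station Beta: 6S 5R)

No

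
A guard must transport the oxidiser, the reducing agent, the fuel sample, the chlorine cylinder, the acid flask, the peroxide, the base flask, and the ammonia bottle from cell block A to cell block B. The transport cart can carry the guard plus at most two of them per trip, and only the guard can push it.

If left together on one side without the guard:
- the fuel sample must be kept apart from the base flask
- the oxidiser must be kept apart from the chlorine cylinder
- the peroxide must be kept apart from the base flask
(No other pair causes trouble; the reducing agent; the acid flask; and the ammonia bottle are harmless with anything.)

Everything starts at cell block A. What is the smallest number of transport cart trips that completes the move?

Counting alone: the guard can take at most 2 across per trip to cell block B, so moving all 8 needs at least 4 loaded trips out, with a return between consecutive ones — at least 7 crossings.
The safety rule pushes this higher. Following every safe sequence of crossings, the most of the 8 that can be at cell block B as the transport cart arrives there on crossing 7 is 7 — never all 8.
So no plan with fewer than 9 crossings exists, and this one achieves 9:
1. Guard goes to cell block B with the base flask and the oxidiser.
2. Guard goes back to cell block A alone.
3. Guard goes to cell block B with the reducing agent.
4. Guard goes back to cell block A alone.
5. Guard goes to cell block B with the acid flask and the fuel sample.
6. Guard goes back to cell block A with the base flask.
7. Guard goes to cell block B with the ammonia bottle and the peroxide.
8. Guard goes back to cell block A alone.
9. Guard goes to cell block B with the base flask and the chlorine cylinder.

9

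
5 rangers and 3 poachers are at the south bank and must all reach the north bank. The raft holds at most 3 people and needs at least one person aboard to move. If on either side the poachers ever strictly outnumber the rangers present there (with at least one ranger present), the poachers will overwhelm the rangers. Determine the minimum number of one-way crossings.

Counting alone: each trip to the north bank takes at most 3 across and each return brings at least 1 back, so after t trips out (and t−1 returns) at most 3t − (t−1) of the 8 are across; that first reaches 8 at t = 4, so at least 7 crossings are needed.
The plan below uses exactly 7 crossings, so it is optimal:
1. 2 poachers → the north bank.  (the south bank: 5R 1P; the north bank: 0R 2P)
2. 1 poacher ← the south bank.  (the south bank: 5R 2P; the north bank: 0R 1P)
3. 2 rangers and 1 poacher → the north bank.  (the south bank: 3R 1P; the north bank: 2R 2P)
4. 1 poacher ← the south bank.  (the south bank: 3R 2P; the north bank: 2R 1P)
5. 1 ranger and 2 poachers → the north bank.  (the south bank: 2R 0P; the north bank: 3R 3P)
6. 1 poacher ← the south bank.  (the south bank: 2R 1P; the north bank: 3R 2P)
7. 2 rangers and 1 poacher → the north bank.  (the south bank: 0R 0P; the north bank: 5R 3P)

7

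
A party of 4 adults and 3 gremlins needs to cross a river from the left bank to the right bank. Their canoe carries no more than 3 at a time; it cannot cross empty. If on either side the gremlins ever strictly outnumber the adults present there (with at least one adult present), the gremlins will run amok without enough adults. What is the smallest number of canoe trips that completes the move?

5

Counting alone: each trip to the right bank takes at most 3 across and each return brings at least 1 back, so after t trips out (and t−1 returns) at most 3t − (t−1) of the 7 are across; that first reaches 7 at t = 3, so at least 5 crossings are needed.
The plan below uses exactly 5 crossings, so it is optimal:
1. 3 gremlins → the right bank.  (the left bank: 4A 0G; the right bank: 0A 3G)
2. 1 gremlin ← the left bank.  (the left bank: 4A 1G; the right bank: 0A 2G)
3. 3 adults → the right bank.  (the left bank: 1A 1G; the right bank: 3A 2G)
4. 1 adult ← the left bank.  (the left bank: 2A 1G; the right bank: 2A 2G)
5. 2 adults and 1 gremlin → the right bank.  (the left bank: 0A 0G; the right bank: 4A 3G)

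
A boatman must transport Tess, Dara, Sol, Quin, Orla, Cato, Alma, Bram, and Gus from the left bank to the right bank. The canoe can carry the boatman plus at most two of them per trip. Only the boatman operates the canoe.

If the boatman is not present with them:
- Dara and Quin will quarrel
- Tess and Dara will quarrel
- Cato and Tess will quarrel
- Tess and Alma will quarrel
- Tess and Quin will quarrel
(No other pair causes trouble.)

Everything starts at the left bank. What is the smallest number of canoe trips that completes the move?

Counting alone: the boatman can take at most 2 across per trip to the right bank, so moving all 9 needs at least 5 loaded trips out, with a return between consecutive ones — at least 9 crossings.
The safety rule pushes this higher. Following every safe sequence of crossings, the most of the 9 that can be at the right bank as the canoe arrives there on crossings 9, 11, 13 is 6, 7, 8 respectively — never all 9.
So no plan with fewer than 15 crossings exists, and this one achieves 15:
1. Boatman goes to the right bank with Dara and Tess.  [the left bank: Alma, Bram, Cato, Gus, Orla, Quin, Sol | the right bank: Dara, Tess]
2. Boatman goes back to the left bank with Tess.  [the left bank: Alma, Bram, Cato, Gus, Orla, Quin, Sol, Tess | the right bank: Dara]
3. Boatman goes to the right bank with Sol and Tess.  [the left bank: Alma, Bram, Cato, Gus, Orla, Quin | the right bank: Dara, Sol, Tess]
4. Boatman goes back to the left bank with Tess.  [the left bank: Alma, Bram, Cato, Gus, Orla, Quin, Tess | the right bank: Dara, Sol]
5. Boatman goes to the right bank with Orla and Tess.  [the left bank: Alma, Bram, Cato, Gus, Quin | the right bank: Dara, Orla, Sol, Tess]
6. Boatman goes back to the left bank with Tess.  [the left bank: Alma, Bram, Cato, Gus, Quin, Tess | the right bank: Dara, Orla, Sol]
7. Boatman goes to the right bank with Cato and Tess.  [the left bank: Alma, Bram, Gus, Quin | the right bank: Cato, Dara, Orla, Sol, Tess]
8. Boatman goes back to the left bank with Tess.  [the left bank: Alma, Bram, Gus, Quin, Tess | the right bank: Cato, Dara, Orla, Sol]
9. Boatman goes to the right bank with Alma and Tess.  [the left bank: Bram, Gus, Quin | the right bank: Alma, Cato, Dara, Orla, Sol, Tess]
10. Boatman goes back to the left bank with Tess.  [the left bank: Bram, Gus, Quin, Tess | the right bank: Alma, Cato, Dara, Orla, Sol]
11. Boatman goes to the right bank with Bram and Tess.  [the left bank: Gus, Quin | the right bank: Alma, Bram, Cato, Dara, Orla, Sol, Tess]
12. Boatman goes back to the left bank with Tess.  [the left bank: Gus, Quin, Tess | the right bank: Alma, Bram, Cato, Dara, Orla, Sol]
13. Boatman goes to the right bank with Gus and Tess.  [the left bank: Quin | the right bank: Alma, Bram, Cato, Dara, Gus, Orla, Sol, Tess]
14. Boatman goes back to the left bank with Tess.  [the left bank: Quin, Tess | the right bank: Alma, Bram, Cato, Dara, Gus, Orla, Sol]
15. Boatman goes to the right bank with Quin and Tess.  [the left bank: — | the right bank: Alma, Bram, Cato, Dara, Gus, Orla, Quin, Sol, Tess]

15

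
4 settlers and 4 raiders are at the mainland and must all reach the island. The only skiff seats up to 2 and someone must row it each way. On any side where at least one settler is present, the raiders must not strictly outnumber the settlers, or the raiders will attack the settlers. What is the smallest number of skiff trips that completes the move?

impossible

Following every safe sequence of crossings from the start, the most of the 8 that can be at the island as the skiff arrives there on crossings 1, 3, 5 is 2, 3, 4 respectively; the best ever achieved is 4 of 8.
From crossing 7 on, no configuration arises that was not already reachable earlier: only 11 distinct safe configurations (who is on which side, and where the skiff is) can ever be reached, none of them has everyone across, and every continuation just revisits them. They are: 0 settlers + 0 raiders across (skiff back at the start); 0 settlers + 1 raider across (skiff there); 0 settlers + 1 raider across (skiff back at the start); 0 settlers + 2 raiders across (skiff there); 0 settlers + 2 raiders across (skiff back at the start); 0 settlers + 3 raiders across (skiff there); 0 settlers + 3 raiders across (skiff back at the start); 0 settlers + 4 raiders across (skiff there); 1 settler + 1 raider across (skiff there); 1 settler + 1 raider across (skiff back at the start); 2 settlers + 2 raiders across (skiff there). So no valid plan exists.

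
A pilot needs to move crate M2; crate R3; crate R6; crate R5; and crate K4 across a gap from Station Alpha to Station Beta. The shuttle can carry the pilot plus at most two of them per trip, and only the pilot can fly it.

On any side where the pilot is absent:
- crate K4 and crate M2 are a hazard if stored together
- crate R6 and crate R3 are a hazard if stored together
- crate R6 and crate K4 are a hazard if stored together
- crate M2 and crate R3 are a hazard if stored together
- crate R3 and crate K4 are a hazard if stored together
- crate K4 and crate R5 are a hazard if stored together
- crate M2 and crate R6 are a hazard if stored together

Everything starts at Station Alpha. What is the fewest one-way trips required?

Whatever the first load, the items left behind include a forbidden pair without the pilot. No opening move is safe, so no plan exists.

impossible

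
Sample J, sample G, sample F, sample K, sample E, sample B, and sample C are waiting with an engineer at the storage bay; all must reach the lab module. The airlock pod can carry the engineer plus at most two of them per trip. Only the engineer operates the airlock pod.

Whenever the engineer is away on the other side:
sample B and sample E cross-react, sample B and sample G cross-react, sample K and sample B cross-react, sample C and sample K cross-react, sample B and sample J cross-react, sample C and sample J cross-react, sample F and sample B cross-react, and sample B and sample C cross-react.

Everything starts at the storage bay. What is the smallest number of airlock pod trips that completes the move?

11

Counting alone: the engineer can take at most 2 across per trip to the lab module, so moving all 7 needs at least 4 loaded trips out, with a return between consecutive ones — at least 7 crossings.
The safety rule pushes this higher. Following every safe sequence of crossings, the most of the 7 that can be at the lab module as the airlock pod arrives there on crossings 7, 9 is 5, 6 respectively — never all 7.
So no plan with fewer than 11 crossings exists, and this one achieves 11:
1. Engineer goes to the lab module with sample B and sample C.  [the storage bay: sample E, sample F, sample G, sample J, sample K | the lab module: sample B, sample C]
2. Engineer goes back to the storage bay with sample B.  [the storage bay: sample B, sample E, sample F, sample G, sample J, sample K | the lab module: sample C]
3. Engineer goes to the lab module with sample B and sample G.  [the storage bay: sample E, sample F, sample J, sample K | the lab module: sample B, sample C, sample G]
4. Engineer goes back to the storage bay with sample B.  [the storage bay: sample B, sample E, sample F, sample J, sample K | the lab module: sample C, sample G]
5. Engineer goes to the lab module with sample B and sample F.  [the storage bay: sample E, sample J, sample K | the lab module: sample B, sample C, sample F, sample G]
6. Engineer goes back to the storage bay with sample B.  [the storage bay: sample B, sample E, sample J, sample K | the lab module: sample C, sample F, sample G]
7. Engineer goes to the lab module with sample B and sample E.  [the storage bay: sample J, sample K | the lab module: sample B, sample C, sample E, sample F, sample G]
8. Engineer goes back to the storage bay with sample B.  [the storage bay: sample B, sample J, sample K | the lab module: sample C, sample E, sample F, sample G]
9. Engineer goes to the lab module with sample J and sample K.  [the storage bay: sample B | the lab module: sample C, sample E, sample F, sample G, sample J, sample K]
10. Engineer goes back to the storage bay with sample C.  [the storage bay: sample B, sample C | the lab module: sample E, sample F, sample G, sample J, sample K]
11. Engineer goes to the lab module with sample B and sample C.  [the storage bay: — | the lab module: sample B, sample C, sample E, sample F, sample G, sample J, sample K]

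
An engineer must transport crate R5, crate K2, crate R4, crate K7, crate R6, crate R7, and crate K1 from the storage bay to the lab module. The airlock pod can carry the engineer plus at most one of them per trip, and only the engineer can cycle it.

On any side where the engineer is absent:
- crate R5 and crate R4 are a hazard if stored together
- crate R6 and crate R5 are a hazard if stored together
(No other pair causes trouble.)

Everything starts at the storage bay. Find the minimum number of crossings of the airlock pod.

Counting alone: the engineer can take at most 1 across per trip to the lab module, so moving all 7 needs at least 7 loaded trips out, with a return between consecutive ones — at least 13 crossings.
The safety rule pushes this higher. Following every safe sequence of crossings, the most of the 7 that can be at the lab module as the airlock pod arrives there on crossing 13 is 6 — never all 7.
So no plan with fewer than 15 crossings exists, and this one achieves 15:
1. Engineer goes to the lab module with crate R5.
2. Engineer goes back to the storage bay alone.
3. Engineer goes to the lab module with crate K2.
4. Engineer goes back to the storage bay alone.
5. Engineer goes to the lab module with crate R4.
6. Engineer goes back to the storage bay with crate R5.
7. Engineer goes to the lab module with crate R6.
8. Engineer goes back to the storage bay alone.
9. Engineer goes to the lab module with crate K7.
10. Engineer goes back to the storage bay alone.
11. Engineer goes to the lab module with crate R7.
12. Engineer goes back to the storage bay alone.
13. Engineer goes to the lab module with crate K1.
14. Engineer goes back to the storage bay alone.
15. Engineer goes to the lab module with crate R5.

15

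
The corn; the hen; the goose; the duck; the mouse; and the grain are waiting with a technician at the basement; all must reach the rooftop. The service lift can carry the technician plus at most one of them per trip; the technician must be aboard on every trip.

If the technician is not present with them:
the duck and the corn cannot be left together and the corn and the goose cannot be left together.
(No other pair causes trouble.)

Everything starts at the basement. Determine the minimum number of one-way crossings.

13

Counting alone: the technician can take at most 1 across per trip to the rooftop, so moving all 6 needs at least 6 loaded trips out, with a return between consecutive ones — at least 11 crossings.
The safety rule pushes this higher. Following every safe sequence of crossings, the most of the 6 that can be at the rooftop as the service lift arrives there on crossing 11 is 5 — never all 6.
So no plan with fewer than 13 crossings exists, and this one achieves 13:
1. Technician goes to the rooftop with the corn.
2. Technician goes back to the basement alone.
3. Technician goes to the rooftop with the hen.
4. Technician goes back to the basement alone.
5. Technician goes to the rooftop with the goose.
6. Technician goes back to the basement with the corn.
7. Technician goes to the rooftop with the duck.
8. Technician goes back to the basement alone.
9. Technician goes to the rooftop with the mouse.
10. Technician goes back to the basement alone.
11. Technician goes to the rooftop with the grain.
12. Technician goes back to the basement alone.
13. Technician goes to the rooftop with the corn.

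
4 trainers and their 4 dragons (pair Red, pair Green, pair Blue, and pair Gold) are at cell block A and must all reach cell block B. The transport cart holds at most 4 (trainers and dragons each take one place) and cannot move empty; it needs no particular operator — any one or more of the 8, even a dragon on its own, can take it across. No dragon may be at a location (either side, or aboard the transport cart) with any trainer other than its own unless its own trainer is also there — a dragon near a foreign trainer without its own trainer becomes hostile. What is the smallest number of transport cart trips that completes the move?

Counting alone: each trip to cell block B takes at most 4 across and each return brings at least 1 back, so after t trips out (and t−1 returns) at most 4t − (t−1) of the 8 are across; that first reaches 8 at t = 3, so at least 5 crossings are needed.
The plan below uses exactly 5 crossings, so it is optimal:
1. dragon Red and trainer Red cross → cell block B.
2. trainer Red crosses ← cell block A.
3. trainer Blue, trainer Gold, trainer Green, and trainer Red cross → cell block B.
4. dragon Red crosses ← cell block A.
5. dragon Blue, dragon Gold, dragon Green, and dragon Red cross → cell block B.

5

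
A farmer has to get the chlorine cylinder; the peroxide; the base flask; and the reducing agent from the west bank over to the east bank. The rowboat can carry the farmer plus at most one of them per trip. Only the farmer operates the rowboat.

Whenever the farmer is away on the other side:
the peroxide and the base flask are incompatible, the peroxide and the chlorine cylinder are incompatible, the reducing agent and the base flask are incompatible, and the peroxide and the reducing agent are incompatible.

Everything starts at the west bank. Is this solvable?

Whatever the first load, the items left behind include a forbidden pair without the farmer. No opening move is safe, so no plan exists.

No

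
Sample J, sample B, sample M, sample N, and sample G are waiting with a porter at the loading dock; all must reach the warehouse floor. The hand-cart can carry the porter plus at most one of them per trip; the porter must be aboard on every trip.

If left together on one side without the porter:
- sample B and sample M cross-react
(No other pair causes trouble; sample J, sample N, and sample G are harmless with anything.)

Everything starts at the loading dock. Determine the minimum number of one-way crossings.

9

Counting alone: the porter can take at most 1 across per trip to the warehouse floor, so moving all 5 needs at least 5 loaded trips out, with a return between consecutive ones — at least 9 crossings.
The plan below uses exactly 9 crossings, so it is optimal:
1. Porter goes to the warehouse floor with sample B.
2. Porter goes back to the loading dock alone.
3. Porter goes to the warehouse floor with sample J.
4. Porter goes back to the loading dock alone.
5. Porter goes to the warehouse floor with sample N.
6. Porter goes back to the loading dock alone.
7. Porter goes to the warehouse floor with sample G.
8. Porter goes back to the loading dock alone.
9. Porter goes to the warehouse floor with sample M.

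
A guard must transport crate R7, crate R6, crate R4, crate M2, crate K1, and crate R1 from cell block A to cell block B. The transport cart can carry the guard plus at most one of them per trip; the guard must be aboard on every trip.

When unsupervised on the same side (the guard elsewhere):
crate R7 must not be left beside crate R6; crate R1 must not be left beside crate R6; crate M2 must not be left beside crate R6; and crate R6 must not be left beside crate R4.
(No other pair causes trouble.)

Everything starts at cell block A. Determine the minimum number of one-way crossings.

impossible

Following every safe sequence of crossings from the start, the most of the 6 that can be at cell block B as the transport cart arrives there on crossings 1, 3, 5 is 1, 2, 3 respectively; the best ever achieved is 3 of 6.
From crossing 7 on, no configuration arises that was not already reachable earlier: only 22 distinct safe configurations (who is on which side, and where the transport cart is) can ever be reached, none of them has everyone across, and every continuation just revisits them. So no valid plan exists.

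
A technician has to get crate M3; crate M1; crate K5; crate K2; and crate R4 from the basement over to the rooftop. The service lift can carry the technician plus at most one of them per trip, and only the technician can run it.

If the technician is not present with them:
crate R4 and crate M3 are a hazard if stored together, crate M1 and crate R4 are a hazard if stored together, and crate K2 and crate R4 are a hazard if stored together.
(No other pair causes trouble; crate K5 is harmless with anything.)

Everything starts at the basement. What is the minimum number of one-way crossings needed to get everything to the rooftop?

Following every safe sequence of crossings from the start, the most of the 5 that can be at the rooftop as the service lift arrives there on crossings 1, 3, 5 is 1, 2, 3 respectively; the best ever achieved is 3 of 5.
From crossing 7 on, no configuration arises that was not already reachable earlier: only 18 distinct safe configurations (who is on which side, and where the service lift is) can ever be reached, none of them has everyone across, and every continuation just revisits them. So no valid plan exists.

impossible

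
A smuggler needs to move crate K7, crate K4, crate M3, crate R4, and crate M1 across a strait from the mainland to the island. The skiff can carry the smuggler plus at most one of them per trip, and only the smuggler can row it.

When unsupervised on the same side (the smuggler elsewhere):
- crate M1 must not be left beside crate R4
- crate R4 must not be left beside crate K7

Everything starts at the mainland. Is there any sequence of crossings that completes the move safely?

Yes

1. Smuggler goes to the island with crate R4.  [the mainland: crate K4, crate K7, crate M1, crate M3 | the island: crate R4]
2. Smuggler goes back to the mainland alone.  [the mainland: crate K4, crate K7, crate M1, crate M3 | the island: crate R4]
3. Smuggler goes to the island with crate K7.  [the mainland: crate K4, crate M1, crate M3 | the island: crate K7, crate R4]
4. Smuggler goes back to the mainland with crate R4.  [the mainland: crate K4, crate M1, crate M3, crate R4 | the island: crate K7]
5. Smuggler goes to the island with crate M1.  [the mainland: crate K4, crate M3, crate R4 | the island: crate K7, crate M1]
6. Smuggler goes back to the mainland alone.  [the mainland: crate K4, crate M3, crate R4 | the island: crate K7, crate M1]
7. Smuggler goes to the island with crate K4.  [the mainland: crate M3, crate R4 | the island: crate K4, crate K7, crate M1]
8. Smuggler goes back to the mainland alone.  [the mainland: crate M3, crate R4 | the island: crate K4, crate K7, crate M1]
9. Smuggler goes to the island with crate M3.  [the mainland: crate R4 | the island: crate K4, crate K7, crate M1, crate M3]
10. Smuggler goes back to the mainland alone.  [the mainland: crate R4 | the island: crate K4, crate K7, crate M1, crate M3]
11. Smuggler goes to the island with crate R4.  [the mainland: — | the island: crate K4, crate K7, crate M1, crate M3, crate R4]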